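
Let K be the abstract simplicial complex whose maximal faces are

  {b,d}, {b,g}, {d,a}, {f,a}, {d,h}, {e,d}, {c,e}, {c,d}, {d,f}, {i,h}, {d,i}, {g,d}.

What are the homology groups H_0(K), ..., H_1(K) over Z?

Take the total order a < b < c < d < e < f < g < h < i on the vertex set. Then K (dimension 1) consists of the simplices:

  0-simplices (9): a, b, c, d, e, f, g, h, i
  1-simplices (12): ad, af, bd, bg, cd, ce, de, df, dg, dh, di, hi

Hence C_0 ≅ Z^9, C_1 ≅ Z^12.

The boundary map ∂_1: C_1 → C_0 is given by ∂[p,q] = [q] − [p]. For instance
  ∂de = e − d.
The resulting 9×12 matrix has rank 8, and its Smith normal form has invariant factors (1,1,1,1,1,1,1,1).

Computing H_k = (kernel of ∂_k) / (image of ∂_{k+1}):

  H_0: rank C_0 − rank ∂_1 = 9 − 8 = 1, and the invariant factors of ∂_1 are all 1, so H_0 = Z.
  H_1: rank ker ∂_1 − rank ∂_2 = (12 − 8) − 0 = 4, and there is no ∂_2, so H_1 = Z^4.

H_0 ≅ Z,  H_1 ≅ Z^4.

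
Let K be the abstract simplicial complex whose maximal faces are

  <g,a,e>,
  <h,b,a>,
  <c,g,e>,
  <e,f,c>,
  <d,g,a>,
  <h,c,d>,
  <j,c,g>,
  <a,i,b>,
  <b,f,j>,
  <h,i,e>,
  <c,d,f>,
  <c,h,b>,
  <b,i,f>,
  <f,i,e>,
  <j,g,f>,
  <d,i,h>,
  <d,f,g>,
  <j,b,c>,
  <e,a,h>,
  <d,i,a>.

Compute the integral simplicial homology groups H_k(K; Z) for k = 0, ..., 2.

Take the total order a < b < c < d < e < f < g < h < i < j on the vertex set. Then K (dimension 2) consists of the simplices:

  0-simplices (10): a, b, c, d, e, f, g, h, i, j
  1-simplices (30): ab, ad, ae, ag, ah, ai, bc, bf, bh, bi, bj, cd, ce, cf, cg, ch, cj, df, dg, dh, di, ef, eg, eh, ei, fg, fi, fj, gj, hi
  2-simplices (20): abh, abi, adg, adi, aeg, aeh, bch, bcj, bfi, bfj, cdf, cdh, cef, ceg, cgj, dfg, dhi, efi, ehi, fgj

Hence C_0 ≅ Z^10, C_1 ≅ Z^30, C_2 ≅ Z^20.

Boundary ∂_1: C_1 → C_0 is given by ∂[p,q] = [q] − [p].
The 10×30 boundary matrix has rank 9 and Smith normal form diag(1,1,1,1,1,1,1,1,1).

Boundary ∂_2: C_2 → C_1 maps a triangle to the signed sum of its edges. For instance
  ∂abi = bi − ai + ab,
  ∂cgj = gj − cj + cg.
As a 30×20 matrix over Z this has rank 20, with invariant factors (1,1,1,1,1,1,1,1,1,1,1,1,1,1,1,1,1,1,1,2).

Now H_k = ker ∂_k / im ∂_{k+1}, so:

  H_0: rank C_0 − rank ∂_1 = 10 − 9 = 1, and the invariant factors of ∂_1 are all 1, so H_0 ≅ Z.
  H_1: rank ker ∂_1 − rank ∂_2 = (30 − 9) − 20 = 1, and ∂_2 has invariant factor 2 > 1, so H_1 ≅ Z ⊕ Z/2Z.
  H_2: rank ker ∂_2 − rank ∂_3 = (20 − 20) − 0 = 0, and there is no ∂_3, so H_2 ≅ 0.

(K is a triangulation of the Klein bottle.)

H_0 ≅ Z,  H_1 ≅ Z ⊕ Z/2Z,  H_2 = 0.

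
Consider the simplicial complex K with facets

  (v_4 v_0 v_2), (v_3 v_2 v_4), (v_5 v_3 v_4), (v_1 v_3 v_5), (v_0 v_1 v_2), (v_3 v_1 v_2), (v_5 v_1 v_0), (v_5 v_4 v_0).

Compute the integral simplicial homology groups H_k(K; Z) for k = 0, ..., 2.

Fix the vertex order v_0 < v_1 < v_2 < v_3 < v_4 < v_5 and write every simplex with vertices in increasing order. Then dim K = 2 and the simplices of K are:

  0-simplices (6): [v_0], [v_1], [v_2], [v_3], [v_4], [v_5]
  1-simplices (12): [v_0,v_1], [v_0,v_2], [v_0,v_4], [v_0,v_5], [v_1,v_2], [v_1,v_3], [v_1,v_5], [v_2,v_3], [v_2,v_4], [v_3,v_4], [v_3,v_5], [v_4,v_5]
  2-simplices (8): [v_0,v_1,v_2], [v_0,v_1,v_5], [v_0,v_2,v_4], [v_0,v_4,v_5], [v_1,v_2,v_3], [v_1,v_3,v_5], [v_2,v_3,v_4], [v_3,v_4,v_5]

giving chain groups C_0 ≅ Z^6, C_1 ≅ Z^12, C_2 ≅ Z^8.

The boundary map ∂_1: C_1 → C_0 is given by ∂[p,q] = [q] − [p].
As a 6×12 matrix over Z this has rank 5, with invariant factors (1,1,1,1,1).

∂_2: C_2 → C_1 maps a triangle to the signed sum of its edges. For instance
  ∂[v_0,v_4,v_5] = [v_4,v_5] − [v_0,v_5] + [v_0,v_4],
  ∂[v_1,v_3,v_5] = [v_3,v_5] − [v_1,v_5] + [v_1,v_3].
The 12×8 boundary matrix has rank 7 and Smith normal form diag(1,1,1,1,1,1,1).

From H_k ≅ ker(∂_k) / im(∂_{k+1}) we obtain:

  H_0: rank C_0 − rank ∂_1 = 6 − 5 = 1, and the invariant factors of ∂_1 are all 1, so H_0 ≅ Z.
  H_1: rank ker ∂_1 − rank ∂_2 = (12 − 5) − 7 = 0, and the invariant factors of ∂_2 are all 1, so H_1 ≅ 0.
  H_2: rank ker ∂_2 − rank ∂_3 = (8 − 7) − 0 = 1, and there is no ∂_3, so H_2 ≅ Z.

(K is a triangulation of the 2-sphere S^2.)

H_0 = Z,  H_1 = 0,  H_2 = Z.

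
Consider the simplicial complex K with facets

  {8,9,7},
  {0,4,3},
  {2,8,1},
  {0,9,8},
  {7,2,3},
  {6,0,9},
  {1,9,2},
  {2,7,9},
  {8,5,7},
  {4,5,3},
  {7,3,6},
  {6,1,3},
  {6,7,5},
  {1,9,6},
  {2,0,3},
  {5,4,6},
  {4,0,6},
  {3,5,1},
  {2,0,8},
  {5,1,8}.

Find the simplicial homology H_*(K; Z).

H_0 ≅ Z,  H_1 ≅ Z ⊕ Z/2Z,  H_2 = 0.

K has 10 vertices, 30 edges, 20 triangles.
rank ∂_0 = 0, rank ∂_1 = 9 ⇒ b_0 = 10 − 0 − 9 = 1; all invariant factors of ∂_1 are 1 so no torsion. So H_0 ≅ Z.
rank ∂_1 = 9, rank ∂_2 = 20 ⇒ b_1 = 30 − 9 − 20 = 1; ∂_2 has invariant factor(s) [2] giving torsion. So H_1 ≅ Z ⊕ Z/2Z.
rank ∂_2 = 20, rank ∂_3 = 0 ⇒ b_2 = 20 − 20 − 0 = 0. So H_2 ≅ 0.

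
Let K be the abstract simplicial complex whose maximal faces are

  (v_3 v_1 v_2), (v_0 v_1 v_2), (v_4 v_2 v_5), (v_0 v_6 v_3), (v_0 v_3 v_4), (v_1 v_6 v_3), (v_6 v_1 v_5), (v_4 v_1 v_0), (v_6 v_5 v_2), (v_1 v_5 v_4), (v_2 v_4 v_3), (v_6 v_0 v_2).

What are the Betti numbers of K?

b_0 = 1, b_1 = 0, b_2 = 0.

Order the vertices as v_0 < v_1 < v_2 < v_3 < v_4 < v_5 < v_6. Listing each simplex with vertices in this order, K has dimension 2 with simplices:

  0-simplices (7): [v_0], [v_1], [v_2], [v_3], [v_4], [v_5], [v_6]
  1-simplices (18): (18 of them)
  2-simplices (12): (12 of them)

Hence C_0 ≅ Z^7, C_1 ≅ Z^18, C_2 ≅ Z^12.

The boundary map ∂_1: C_1 → C_0 is given by ∂[p,q] = [q] − [p].
This gives a 7×18 integer matrix of rank 6; reducing to Smith normal form yields diagonal entries (1,1,1,1,1,1).

Boundary ∂_2: C_2 → C_1 maps a triangle to the signed sum of its edges. For instance
  ∂[v_0,v_3,v_6] = [v_3,v_6] − [v_0,v_6] + [v_0,v_3],
  ∂[v_1,v_4,v_5] = [v_4,v_5] − [v_1,v_5] + [v_1,v_4].
This gives a 18×12 integer matrix of rank 12; reducing to Smith normal form yields diagonal entries (1,1,1,1,1,1,1,1,1,1,1,2).

Now H_k = ker ∂_k / im ∂_{k+1}, so:

  H_0: rank C_0 − rank ∂_1 = 7 − 6 = 1, and the invariant factors of ∂_1 are all 1, so H_0 = Z.
  H_1: rank ker ∂_1 − rank ∂_2 = (18 − 6) − 12 = 0, and ∂_2 has invariant factor 2 > 1, so H_1 = Z_2.
  H_2: rank ker ∂_2 − rank ∂_3 = (12 − 12) − 0 = 0, and there is no ∂_3, so H_2 = 0.

(K is a triangulation of the real projective plane RP^2.)

Hence the Betti numbers are b_0 = 1, b_1 = 0, b_2 = 0.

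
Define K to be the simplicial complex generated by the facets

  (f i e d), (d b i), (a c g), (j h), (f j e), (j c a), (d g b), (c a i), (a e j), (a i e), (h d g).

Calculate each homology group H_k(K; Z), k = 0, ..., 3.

K has 10 vertices, 23 edges, 13 triangles, 1 3-simplex.
rank ∂_0 = 0, rank ∂_1 = 9 ⇒ b_0 = 10 − 0 − 9 = 1; all invariant factors of ∂_1 are 1 so no torsion. So H_0 = Z.
rank ∂_1 = 9, rank ∂_2 = 12 ⇒ b_1 = 23 − 9 − 12 = 2; all invariant factors of ∂_2 are 1 so no torsion. So H_1 = Z^2.
rank ∂_2 = 12, rank ∂_3 = 1 ⇒ b_2 = 13 − 12 − 1 = 0; all invariant factors of ∂_3 are 1 so no torsion. So H_2 = 0.
rank ∂_3 = 1, rank ∂_4 = 0 ⇒ b_3 = 1 − 1 − 0 = 0. So H_3 = 0.

H_0 ≅ Z,  H_1 ≅ Z^2,  H_2 = 0,  H_3 = 0.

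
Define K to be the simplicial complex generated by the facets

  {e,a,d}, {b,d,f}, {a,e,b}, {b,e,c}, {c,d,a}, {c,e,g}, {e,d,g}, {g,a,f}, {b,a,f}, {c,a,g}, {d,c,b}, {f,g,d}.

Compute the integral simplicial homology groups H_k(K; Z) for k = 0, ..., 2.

H_0 = Z,  H_1 = Z/2Z,  H_2 = 0.

Order the vertices as a < b < c < d < e < f < g. Listing each simplex with vertices in this order, K has dimension 2 with simplices:

  0-simplices (7): a, b, c, d, e, f, g
  1-simplices (18): ab, ac, ad, ae, af, ag, bc, bd, be, bf, cd, ce, cg, de, df, dg, eg, fg
  2-simplices (12): abe, abf, acd, acg, ade, afg, bcd, bce, bdf, ceg, deg, dfg

so the chain groups are C_0 ≅ Z^7, C_1 ≅ Z^18, C_2 ≅ Z^12.

∂_1: C_1 → C_0 maps an edge to its endpoints' difference, ∂[p,q] = q − p.
This gives a 7×18 integer matrix of rank 6; reducing to Smith normal form yields diagonal entries (1,1,1,1,1,1).

The boundary map ∂_2: C_2 → C_1 acts by ∂[p,q,r] = [q,r] − [p,r] + [p,q]. For instance
  ∂dfg = fg − dg + df,
  ∂abe = be − ae + ab.
The resulting 18×12 matrix has rank 12, and its Smith normal form has invariant factors (1,1,1,1,1,1,1,1,1,1,1,2).

Computing H_k = (kernel of ∂_k) / (image of ∂_{k+1}):

  H_0: rank C_0 − rank ∂_1 = 7 − 6 = 1, and the invariant factors of ∂_1 are all 1, so H_0 ≅ Z.
  H_1: rank ker ∂_1 − rank ∂_2 = (18 − 6) − 12 = 0, and ∂_2 has invariant factor 2 > 1, so H_1 ≅ Z/2Z.
  H_2: rank ker ∂_2 − rank ∂_3 = (12 − 12) − 0 = 0, and there is no ∂_3, so H_2 ≅ 0.

(K is a triangulation of the real projective plane RP^2.)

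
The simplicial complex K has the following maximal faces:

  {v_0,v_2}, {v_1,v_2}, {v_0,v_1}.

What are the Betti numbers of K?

b_0 = 1, b_1 = 1.

K has 3 vertices, 3 edges.
rank ∂_0 = 0, rank ∂_1 = 2 ⇒ b_0 = 3 − 0 − 2 = 1; all invariant factors of ∂_1 are 1 so no torsion. So H_0 = Z.
rank ∂_1 = 2, rank ∂_2 = 0 ⇒ b_1 = 3 − 2 − 0 = 1. So H_1 = Z.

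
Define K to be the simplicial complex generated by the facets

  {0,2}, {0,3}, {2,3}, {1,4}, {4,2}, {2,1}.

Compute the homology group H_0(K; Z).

Order the vertices as 0 < 1 < 2 < 3 < 4. Listing each simplex with vertices in this order, K has dimension 1 with simplices:

  0-simplices (5): [0], [1], [2], [3], [4]
  1-simplices (6): [0,2], [0,3], [1,2], [1,4], [2,3], [2,4]

Hence C_0 ≅ Z^5, C_1 ≅ Z^6.

∂_1: C_1 → C_0 is given by ∂[p,q] = [q] − [p].
The 5×6 boundary matrix has rank 4 and Smith normal form diag(1,1,1,1).

Computing H_k = (kernel of ∂_k) / (image of ∂_{k+1}):

  H_0: rank C_0 − rank ∂_1 = 5 − 4 = 1, and the invariant factors of ∂_1 are all 1, so H_0 ≅ Z.

H_0 = Z.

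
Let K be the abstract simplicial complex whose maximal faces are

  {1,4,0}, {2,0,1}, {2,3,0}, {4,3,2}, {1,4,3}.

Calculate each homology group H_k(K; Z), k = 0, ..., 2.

H_0 = Z,  H_1 = Z,  H_2 = 0.

Fix the vertex order 0 < 1 < 2 < 3 < 4 and write every simplex with vertices in increasing order. Then dim K = 2 and the simplices of K are:

  0-simplices (5): [0], [1], [2], [3], [4]
  1-simplices (10): [0,1], [0,2], [0,3], [0,4], [1,2], [1,3], [1,4], [2,3], [2,4], [3,4]
  2-simplices (5): [0,1,2], [0,1,4], [0,2,3], [1,3,4], [2,3,4]

Hence C_0 ≅ Z^5, C_1 ≅ Z^10, C_2 ≅ Z^5.

The boundary map ∂_1: C_1 → C_0 sends each edge [p,q] (with p < q) to q − p.
As a 5×10 matrix over Z this has rank 4, with invariant factors (1,1,1,1).

∂_2: C_2 → C_1 sends each 2-simplex [p,q,r] to [q,r] − [p,r] + [p,q]. For instance
  ∂[1,3,4] = [3,4] − [1,4] + [1,3],
  ∂[0,1,4] = [1,4] − [0,4] + [0,1].
This gives a 10×5 integer matrix of rank 5; reducing to Smith normal form yields diagonal entries (1,1,1,1,1).

Reading off H_k = ker ∂_k / im ∂_{k+1}:

  H_0: rank C_0 − rank ∂_1 = 5 − 4 = 1, and the invariant factors of ∂_1 are all 1, so H_0 = Z.
  H_1: rank ker ∂_1 − rank ∂_2 = (10 − 4) − 5 = 1, and the invariant factors of ∂_2 are all 1, so H_1 = Z.
  H_2: rank ker ∂_2 − rank ∂_3 = (5 − 5) − 0 = 0, and there is no ∂_3, so H_2 = 0.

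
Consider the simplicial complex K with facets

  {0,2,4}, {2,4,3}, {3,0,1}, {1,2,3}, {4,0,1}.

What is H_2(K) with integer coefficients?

Take the total order 0 < 1 < 2 < 3 < 4 on the vertex set. Then K (dimension 2) consists of the simplices:

  0-simplices (5): [0], [1], [2], [3], [4]
  1-simplices (10): [0,1], [0,2], [0,3], [0,4], [1,2], [1,3], [1,4], [2,3], [2,4], [3,4]
  2-simplices (5): [0,1,3], [0,1,4], [0,2,4], [1,2,3], [2,3,4]

so the chain groups are C_0 ≅ Z^5, C_1 ≅ Z^10, C_2 ≅ Z^5.

Boundary ∂_1: C_1 → C_0 maps an edge to its endpoints' difference, ∂[p,q] = q − p. For instance
  ∂[3,4] = [4] − [3].
The resulting 5×10 matrix has rank 4, and its Smith normal form has invariant factors (1,1,1,1).

The boundary map ∂_2: C_2 → C_1 maps a triangle to the signed sum of its edges. For instance
  ∂[0,1,4] = [1,4] − [0,4] + [0,1],
  ∂[0,1,3] = [1,3] − [0,3] + [0,1].
The 10×5 boundary matrix has rank 5 and Smith normal form diag(1,1,1,1,1).

From H_k ≅ ker(∂_k) / im(∂_{k+1}) we obtain:

  H_2: rank ker ∂_2 − rank ∂_3 = (5 − 5) − 0 = 0, and there is no ∂_3, so H_2 = 0.

H_2 ≅ 0.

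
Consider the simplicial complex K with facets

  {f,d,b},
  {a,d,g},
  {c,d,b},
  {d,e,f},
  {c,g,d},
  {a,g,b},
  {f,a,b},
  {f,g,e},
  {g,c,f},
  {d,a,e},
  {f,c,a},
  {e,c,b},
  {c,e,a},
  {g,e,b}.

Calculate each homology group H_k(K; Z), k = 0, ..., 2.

H_0 ≅ Z,  H_1 ≅ Z^2,  H_2 ≅ Z.

Order the vertices as a < b < c < d < e < f < g. Listing each simplex with vertices in this order, K has dimension 2 with simplices:

  0-simplices (7): a, b, c, d, e, f, g
  1-simplices (21): ab, ac, ad, ae, af, ag, bc, bd, be, bf, bg, cd, ce, cf, cg, de, df, dg, ef, eg, fg
  2-simplices (14): abf, abg, ace, acf, ade, adg, bcd, bce, bdf, beg, cdg, cfg, def, efg

Hence C_0 ≅ Z^7, C_1 ≅ Z^21, C_2 ≅ Z^14.

The boundary map ∂_1: C_1 → C_0 is given by ∂[p,q] = [q] − [p]. For instance
  ∂bg = g − b.
The resulting 7×21 matrix has rank 6, and its Smith normal form has invariant factors (1,1,1,1,1,1).

Boundary ∂_2: C_2 → C_1 sends each 2-simplex [p,q,r] to [q,r] − [p,r] + [p,q]. For instance
  ∂ade = de − ae + ad,
  ∂ace = ce − ae + ac.
The 21×14 boundary matrix has rank 13 and Smith normal form diag(1,1,1,1,1,1,1,1,1,1,1,1,1).

Reading off H_k = ker ∂_k / im ∂_{k+1}:

  H_0: rank C_0 − rank ∂_1 = 7 − 6 = 1, and the invariant factors of ∂_1 are all 1, so H_0 = Z.
  H_1: rank ker ∂_1 − rank ∂_2 = (21 − 6) − 13 = 2, and the invariant factors of ∂_2 are all 1, so H_1 = Z^2.
  H_2: rank ker ∂_2 − rank ∂_3 = (14 − 13) − 0 = 1, and there is no ∂_3, so H_2 = Z.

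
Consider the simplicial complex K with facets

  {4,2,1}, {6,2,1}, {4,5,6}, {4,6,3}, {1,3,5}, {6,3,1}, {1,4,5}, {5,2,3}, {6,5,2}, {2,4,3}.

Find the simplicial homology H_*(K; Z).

Take the total order 1 < 2 < 3 < 4 < 5 < 6 on the vertex set. Then K (dimension 2) consists of the simplices:

  0-simplices (6): [1], [2], [3], [4], [5], [6]
  1-simplices (15): [1,2], [1,3], [1,4], [1,5], [1,6], [2,3], [2,4], [2,5], [2,6], [3,4], [3,5], [3,6], [4,5], [4,6], [5,6]
  2-simplices (10): [1,2,4], [1,2,6], [1,3,5], [1,3,6], [1,4,5], [2,3,4], [2,3,5], [2,5,6], [3,4,6], [4,5,6]

Hence C_0 ≅ Z^6, C_1 ≅ Z^15, C_2 ≅ Z^10.

∂_1: C_1 → C_0 sends each edge [p,q] (with p < q) to q − p. For instance
  ∂[1,6] = [6] − [1].
As a 6×15 matrix over Z this has rank 5, with invariant factors (1,1,1,1,1).

∂_2: C_2 → C_1 acts by ∂[p,q,r] = [q,r] − [p,r] + [p,q]. For instance
  ∂[1,2,4] = [2,4] − [1,4] + [1,2],
  ∂[1,2,6] = [2,6] − [1,6] + [1,2].
The 15×10 boundary matrix has rank 10 and Smith normal form diag(1,1,1,1,1,1,1,1,1,2).

Now H_k = ker ∂_k / im ∂_{k+1}, so:

  H_0: rank C_0 − rank ∂_1 = 6 − 5 = 1, and the invariant factors of ∂_1 are all 1, so H_0 = Z.
  H_1: rank ker ∂_1 − rank ∂_2 = (15 − 5) − 10 = 0, and ∂_2 has invariant factor 2 > 1, so H_1 = Z/2Z.
  H_2: rank ker ∂_2 − rank ∂_3 = (10 − 10) − 0 = 0, and there is no ∂_3, so H_2 = 0.

(K is a triangulation of the real projective plane RP^2.)

H_0 = Z,  H_1 = Z/2Z,  H_2 = 0.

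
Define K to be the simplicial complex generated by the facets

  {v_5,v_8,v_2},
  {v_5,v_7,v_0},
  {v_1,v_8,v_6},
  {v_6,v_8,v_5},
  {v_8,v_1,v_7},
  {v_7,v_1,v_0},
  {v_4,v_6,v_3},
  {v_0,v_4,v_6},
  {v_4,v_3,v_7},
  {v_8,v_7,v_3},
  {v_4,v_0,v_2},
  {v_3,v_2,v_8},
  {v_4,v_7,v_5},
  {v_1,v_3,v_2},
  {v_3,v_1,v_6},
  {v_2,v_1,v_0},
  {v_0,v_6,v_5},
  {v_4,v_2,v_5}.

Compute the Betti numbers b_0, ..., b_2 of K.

b_0 = 1, b_1 = 1, b_2 = 0.

We work with the vertex ordering v_0 < v_1 < v_2 < v_3 < v_4 < v_5 < v_6 < v_7 < v_8. The simplices of K, each written with vertices in increasing order, are:

  0-simplices (9): [v_0], [v_1], [v_2], [v_3], [v_4], [v_5], [v_6], [v_7], [v_8]
  1-simplices (27): (27 of them)
  2-simplices (18): (18 of them)

giving chain groups C_0 ≅ Z^9, C_1 ≅ Z^27, C_2 ≅ Z^18.

Boundary ∂_1: C_1 → C_0 sends each edge [p,q] (with p < q) to q − p. For instance
  ∂[v_0,v_2] = [v_2] − [v_0].
As a 9×27 matrix over Z this has rank 8, with invariant factors (1,1,1,1,1,1,1,1).

The boundary map ∂_2: C_2 → C_1 acts by ∂[p,q,r] = [q,r] − [p,r] + [p,q]. For instance
  ∂[v_2,v_3,v_8] = [v_3,v_8] − [v_2,v_8] + [v_2,v_3],
  ∂[v_3,v_7,v_8] = [v_7,v_8] − [v_3,v_8] + [v_3,v_7].
As a 27×18 matrix over Z this has rank 18, with invariant factors (1,1,1,1,1,1,1,1,1,1,1,1,1,1,1,1,1,2).

Computing H_k = (kernel of ∂_k) / (image of ∂_{k+1}):

  H_0: rank C_0 − rank ∂_1 = 9 − 8 = 1, and the invariant factors of ∂_1 are all 1, so H_0 ≅ Z.
  H_1: rank ker ∂_1 − rank ∂_2 = (27 − 8) − 18 = 1, and ∂_2 has invariant factor 2 > 1, so H_1 ≅ Z ⊕ Z/2Z.
  H_2: rank ker ∂_2 − rank ∂_3 = (18 − 18) − 0 = 0, and there is no ∂_3, so H_2 ≅ 0.

As a check, the Euler characteristic is 9 − 27 + 18 = 0, which agrees with 1 − 1 + 0 = 0.
(K is a triangulation of the Klein bottle.)

Hence the Betti numbers are b_0 = 1, b_1 = 1, b_2 = 0.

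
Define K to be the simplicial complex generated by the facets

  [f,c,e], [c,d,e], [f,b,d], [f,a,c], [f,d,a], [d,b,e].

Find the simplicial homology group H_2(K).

H_2 = 0.

Order the vertices as a < b < c < d < e < f. Listing each simplex with vertices in this order, K has dimension 2 with simplices:

  0-simplices (6): a, b, c, d, e, f
  1-simplices (12): ac, ad, af, bd, be, bf, cd, ce, cf, de, df, ef
  2-simplices (6): acf, adf, bde, bdf, cde, cef

giving chain groups C_0 ≅ Z^6, C_1 ≅ Z^12, C_2 ≅ Z^6.

Boundary ∂_1: C_1 → C_0 maps an edge to its endpoints' difference, ∂[p,q] = q − p. For instance
  ∂cf = f − c.
As a 6×12 matrix over Z this has rank 5, with invariant factors (1,1,1,1,1).

The boundary map ∂_2: C_2 → C_1 acts by ∂[p,q,r] = [q,r] − [p,r] + [p,q]. For instance
  ∂bdf = df − bf + bd,
  ∂cef = ef − cf + ce.
As a 12×6 matrix over Z this has rank 6, with invariant factors (1,1,1,1,1,1).

Now H_k = ker ∂_k / im ∂_{k+1}, so:

  H_2: rank ker ∂_2 − rank ∂_3 = (6 − 6) − 0 = 0, and there is no ∂_3, so H_2 = 0.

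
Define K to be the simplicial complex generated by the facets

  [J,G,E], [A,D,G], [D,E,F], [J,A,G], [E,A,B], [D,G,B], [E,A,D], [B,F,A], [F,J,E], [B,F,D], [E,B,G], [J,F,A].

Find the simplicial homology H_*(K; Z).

Order the vertices as A < B < D < E < F < G < J. Listing each simplex with vertices in this order, K has dimension 2 with simplices:

  0-simplices (7): A, B, D, E, F, G, J
  1-simplices (18): AB, AD, AE, AF, AG, AJ, BD, BE, BF, BG, DE, DF, DG, EF, EG, EJ, FJ, GJ
  2-simplices (12): ABE, ABF, ADE, ADG, AFJ, AGJ, BDF, BDG, BEG, DEF, EFJ, EGJ

Hence C_0 ≅ Z^7, C_1 ≅ Z^18, C_2 ≅ Z^12.

∂_1: C_1 → C_0 sends each edge [p,q] (with p < q) to q − p.
This gives a 7×18 integer matrix of rank 6; reducing to Smith normal form yields diagonal entries (1,1,1,1,1,1).

∂_2: C_2 → C_1 maps a triangle to the signed sum of its edges. For instance
  ∂ABE = BE − AE + AB,
  ∂EGJ = GJ − EJ + EG.
This gives a 18×12 integer matrix of rank 12; reducing to Smith normal form yields diagonal entries (1,1,1,1,1,1,1,1,1,1,1,2).

Reading off H_k = ker ∂_k / im ∂_{k+1}:

  H_0: rank C_0 − rank ∂_1 = 7 − 6 = 1, and the invariant factors of ∂_1 are all 1, so H_0 = Z.
  H_1: rank ker ∂_1 − rank ∂_2 = (18 − 6) − 12 = 0, and ∂_2 has invariant factor 2 > 1, so H_1 = Z/2.
  H_2: rank ker ∂_2 − rank ∂_3 = (12 − 12) − 0 = 0, and there is no ∂_3, so H_2 = 0.

H_0 ≅ Z,  H_1 ≅ Z/2,  H_2 = 0.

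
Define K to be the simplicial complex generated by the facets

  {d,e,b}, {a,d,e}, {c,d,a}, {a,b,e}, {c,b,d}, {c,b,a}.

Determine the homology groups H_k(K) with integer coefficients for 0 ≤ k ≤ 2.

Take the total order a < b < c < d < e on the vertex set. Then K (dimension 2) consists of the simplices:

  0-simplices (5): a, b, c, d, e
  1-simplices (9): ab, ac, ad, ae, bc, bd, be, cd, de
  2-simplices (6): abc, abe, acd, ade, bcd, bde

giving chain groups C_0 ≅ Z^5, C_1 ≅ Z^9, C_2 ≅ Z^6.

The boundary map ∂_1: C_1 → C_0 sends each edge [p,q] (with p < q) to q − p. For instance
  ∂ad = d − a.
The resulting 5×9 matrix has rank 4, and its Smith normal form has invariant factors (1,1,1,1).

The boundary map ∂_2: C_2 → C_1 maps a triangle to the signed sum of its edges. For instance
  ∂bde = de − be + bd,
  ∂ade = de − ae + ad.
The resulting 9×6 matrix has rank 5, and its Smith normal form has invariant factors (1,1,1,1,1).

From H_k ≅ ker(∂_k) / im(∂_{k+1}) we obtain:

  H_0: rank C_0 − rank ∂_1 = 5 − 4 = 1, and the invariant factors of ∂_1 are all 1, so H_0 = Z.
  H_1: rank ker ∂_1 − rank ∂_2 = (9 − 4) − 5 = 0, and the invariant factors of ∂_2 are all 1, so H_1 = 0.
  H_2: rank ker ∂_2 − rank ∂_3 = (6 − 5) − 0 = 1, and there is no ∂_3, so H_2 = Z.

As a check, the Euler characteristic is 5 − 9 + 6 = 2, which agrees with 1 − 0 + 1 = 2.
(K is a triangulation of the 2-sphere S^2.)

H_0 ≅ Z,  H_1 = 0,  H_2 ≅ Z.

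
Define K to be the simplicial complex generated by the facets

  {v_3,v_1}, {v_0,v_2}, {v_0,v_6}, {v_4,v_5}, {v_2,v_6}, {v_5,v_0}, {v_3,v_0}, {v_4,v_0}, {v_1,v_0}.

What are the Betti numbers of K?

b_0 = 1, b_1 = 3.

Fix the vertex order v_0 < v_1 < v_2 < v_3 < v_4 < v_5 < v_6 and write every simplex with vertices in increasing order. Then dim K = 1 and the simplices of K are:

  0-simplices (7): [v_0], [v_1], [v_2], [v_3], [v_4], [v_5], [v_6]
  1-simplices (9): [v_0,v_1], [v_0,v_2], [v_0,v_3], [v_0,v_4], [v_0,v_5], [v_0,v_6], [v_1,v_3], [v_2,v_6], [v_4,v_5]

Hence C_0 ≅ Z^7, C_1 ≅ Z^9.

The boundary map ∂_1: C_1 → C_0 is given by ∂[p,q] = [q] − [p].
The 7×9 boundary matrix has rank 6 and Smith normal form diag(1,1,1,1,1,1).

Now H_k = ker ∂_k / im ∂_{k+1}, so:

  H_0: rank C_0 − rank ∂_1 = 7 − 6 = 1, and the invariant factors of ∂_1 are all 1, so H_0 ≅ Z.
  H_1: rank ker ∂_1 − rank ∂_2 = (9 − 6) − 0 = 3, and there is no ∂_2, so H_1 ≅ Z^3.

(K is a triangulation of a wedge of 3 circles.)

Hence the Betti numbers are b_0 = 1, b_1 = 3.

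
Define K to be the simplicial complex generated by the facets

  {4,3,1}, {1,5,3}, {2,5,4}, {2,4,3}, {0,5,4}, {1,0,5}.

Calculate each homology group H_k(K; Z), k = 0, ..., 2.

H_0 ≅ Z,  H_1 ≅ Z,  H_2 = 0.

K has 6 vertices, 12 edges, 6 triangles.
rank ∂_0 = 0, rank ∂_1 = 5 ⇒ b_0 = 6 − 0 − 5 = 1; all invariant factors of ∂_1 are 1 so no torsion. So H_0 ≅ Z.
rank ∂_1 = 5, rank ∂_2 = 6 ⇒ b_1 = 12 − 5 − 6 = 1; all invariant factors of ∂_2 are 1 so no torsion. So H_1 ≅ Z.
rank ∂_2 = 6, rank ∂_3 = 0 ⇒ b_2 = 6 − 6 − 0 = 0. So H_2 ≅ 0.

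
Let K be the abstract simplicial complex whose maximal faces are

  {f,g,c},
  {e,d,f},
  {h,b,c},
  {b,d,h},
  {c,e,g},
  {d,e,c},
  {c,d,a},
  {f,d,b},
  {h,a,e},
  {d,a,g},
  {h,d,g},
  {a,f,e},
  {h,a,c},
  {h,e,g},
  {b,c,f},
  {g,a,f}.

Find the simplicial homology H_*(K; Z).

H_0 = Z,  H_1 = Z^2,  H_2 = Z.

K has 8 vertices, 24 edges, 16 triangles.
rank ∂_0 = 0, rank ∂_1 = 7 ⇒ b_0 = 8 − 0 − 7 = 1; all invariant factors of ∂_1 are 1 so no torsion. So H_0 = Z.
rank ∂_1 = 7, rank ∂_2 = 15 ⇒ b_1 = 24 − 7 − 15 = 2; all invariant factors of ∂_2 are 1 so no torsion. So H_1 = Z^2.
rank ∂_2 = 15, rank ∂_3 = 0 ⇒ b_2 = 16 − 15 − 0 = 1. So H_2 = Z.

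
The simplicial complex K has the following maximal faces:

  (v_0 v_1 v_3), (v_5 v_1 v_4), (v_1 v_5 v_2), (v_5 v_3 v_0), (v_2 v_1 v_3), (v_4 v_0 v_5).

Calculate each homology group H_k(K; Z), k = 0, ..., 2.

H_0 ≅ Z,  H_1 ≅ Z,  H_2 = 0.

Fix the vertex order v_0 < v_1 < v_2 < v_3 < v_4 < v_5 and write every simplex with vertices in increasing order. Then dim K = 2 and the simplices of K are:

  0-simplices (6): [v_0], [v_1], [v_2], [v_3], [v_4], [v_5]
  1-simplices (12): [v_0,v_1], [v_0,v_3], [v_0,v_4], [v_0,v_5], [v_1,v_2], [v_1,v_3], [v_1,v_4], [v_1,v_5], [v_2,v_3], [v_2,v_5], [v_3,v_5], [v_4,v_5]
  2-simplices (6): [v_0,v_1,v_3], [v_0,v_3,v_5], [v_0,v_4,v_5], [v_1,v_2,v_3], [v_1,v_2,v_5], [v_1,v_4,v_5]

Hence C_0 ≅ Z^6, C_1 ≅ Z^12, C_2 ≅ Z^6.

The boundary map ∂_1: C_1 → C_0 maps an edge to its endpoints' difference, ∂[p,q] = q − p.
The 6×12 boundary matrix has rank 5 and Smith normal form diag(1,1,1,1,1).

The boundary map ∂_2: C_2 → C_1 acts by ∂[p,q,r] = [q,r] − [p,r] + [p,q]. For instance
  ∂[v_1,v_2,v_5] = [v_2,v_5] − [v_1,v_5] + [v_1,v_2],
  ∂[v_0,v_4,v_5] = [v_4,v_5] − [v_0,v_5] + [v_0,v_4].
The 12×6 boundary matrix has rank 6 and Smith normal form diag(1,1,1,1,1,1).

Reading off H_k = ker ∂_k / im ∂_{k+1}:

  H_0: rank C_0 − rank ∂_1 = 6 − 5 = 1, and the invariant factors of ∂_1 are all 1, so H_0 ≅ Z.
  H_1: rank ker ∂_1 − rank ∂_2 = (12 − 5) − 6 = 1, and the invariant factors of ∂_2 are all 1, so H_1 ≅ Z.
  H_2: rank ker ∂_2 − rank ∂_3 = (6 − 6) − 0 = 0, and there is no ∂_3, so H_2 ≅ 0.

As a check, the Euler characteristic is 6 − 12 + 6 = 0, which agrees with 1 − 1 + 0 = 0.
(K is a triangulation of the cylinder S^1 x I.)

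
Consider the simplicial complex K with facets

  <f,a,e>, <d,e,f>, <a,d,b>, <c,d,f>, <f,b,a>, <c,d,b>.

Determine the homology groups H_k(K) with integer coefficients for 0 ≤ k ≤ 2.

Order the vertices as a < b < c < d < e < f. Listing each simplex with vertices in this order, K has dimension 2 with simplices:

  0-simplices (6): a, b, c, d, e, f
  1-simplices (12): ab, ad, ae, af, bc, bd, bf, cd, cf, de, df, ef
  2-simplices (6): abd, abf, aef, bcd, cdf, def

so the chain groups are C_0 ≅ Z^6, C_1 ≅ Z^12, C_2 ≅ Z^6.

Boundary ∂_1: C_1 → C_0 maps an edge to its endpoints' difference, ∂[p,q] = q − p. For instance
  ∂cf = f − c.
As a 6×12 matrix over Z this has rank 5, with invariant factors (1,1,1,1,1).

Boundary ∂_2: C_2 → C_1 sends each 2-simplex [p,q,r] to [q,r] − [p,r] + [p,q]. For instance
  ∂cdf = df − cf + cd,
  ∂aef = ef − af + ae.
This gives a 12×6 integer matrix of rank 6; reducing to Smith normal form yields diagonal entries (1,1,1,1,1,1).

From H_k ≅ ker(∂_k) / im(∂_{k+1}) we obtain:

  H_0: rank C_0 − rank ∂_1 = 6 − 5 = 1, and the invariant factors of ∂_1 are all 1, so H_0 ≅ Z.
  H_1: rank ker ∂_1 − rank ∂_2 = (12 − 5) − 6 = 1, and the invariant factors of ∂_2 are all 1, so H_1 ≅ Z.
  H_2: rank ker ∂_2 − rank ∂_3 = (6 − 6) − 0 = 0, and there is no ∂_3, so H_2 ≅ 0.

As a check, the Euler characteristic is 6 − 12 + 6 = 0, which agrees with 1 − 1 + 0 = 0.
(K is a triangulation of the cylinder S^1 x I.)

H_0 ≅ Z,  H_1 ≅ Z,  H_2 = 0.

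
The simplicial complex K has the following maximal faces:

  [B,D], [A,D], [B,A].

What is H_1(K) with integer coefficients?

We work with the vertex ordering A < B < D. The simplices of K, each written with vertices in increasing order, are:

  0-simplices (3): A, B, D
  1-simplices (3): AB, AD, BD

Hence C_0 ≅ Z^3, C_1 ≅ Z^3.

∂_1: C_1 → C_0 is given by ∂[p,q] = [q] − [p]. For instance
  ∂AB = B − A.
This gives a 3×3 integer matrix of rank 2; reducing to Smith normal form yields diagonal entries (1,1).

Reading off H_k = ker ∂_k / im ∂_{k+1}:

  H_1: rank ker ∂_1 − rank ∂_2 = (3 − 2) − 0 = 1, and there is no ∂_2, so H_1 = Z.

(K is a triangulation of the circle S^1.)

H_1 = Z.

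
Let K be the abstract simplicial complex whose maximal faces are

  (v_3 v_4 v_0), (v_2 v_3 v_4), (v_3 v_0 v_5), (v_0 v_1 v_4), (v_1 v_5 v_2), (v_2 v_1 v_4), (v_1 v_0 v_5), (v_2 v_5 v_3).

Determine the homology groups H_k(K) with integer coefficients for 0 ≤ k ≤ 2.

We work with the vertex ordering v_0 < v_1 < v_2 < v_3 < v_4 < v_5. The simplices of K, each written with vertices in increasing order, are:

  0-simplices (6): [v_0], [v_1], [v_2], [v_3], [v_4], [v_5]
  1-simplices (12): [v_0,v_1], [v_0,v_3], [v_0,v_4], [v_0,v_5], [v_1,v_2], [v_1,v_4], [v_1,v_5], [v_2,v_3], [v_2,v_4], [v_2,v_5], [v_3,v_4], [v_3,v_5]
  2-simplices (8): [v_0,v_1,v_4], [v_0,v_1,v_5], [v_0,v_3,v_4], [v_0,v_3,v_5], [v_1,v_2,v_4], [v_1,v_2,v_5], [v_2,v_3,v_4], [v_2,v_3,v_5]

Hence C_0 ≅ Z^6, C_1 ≅ Z^12, C_2 ≅ Z^8.

Boundary ∂_1: C_1 → C_0 maps an edge to its endpoints' difference, ∂[p,q] = q − p.
The resulting 6×12 matrix has rank 5, and its Smith normal form has invariant factors (1,1,1,1,1).

∂_2: C_2 → C_1 maps a triangle to the signed sum of its edges. For instance
  ∂[v_2,v_3,v_5] = [v_3,v_5] − [v_2,v_5] + [v_2,v_3],
  ∂[v_0,v_1,v_4] = [v_1,v_4] − [v_0,v_4] + [v_0,v_1].
This gives a 12×8 integer matrix of rank 7; reducing to Smith normal form yields diagonal entries (1,1,1,1,1,1,1).

Now H_k = ker ∂_k / im ∂_{k+1}, so:

  H_0: rank C_0 − rank ∂_1 = 6 − 5 = 1, and the invariant factors of ∂_1 are all 1, so H_0 = Z.
  H_1: rank ker ∂_1 − rank ∂_2 = (12 − 5) − 7 = 0, and the invariant factors of ∂_2 are all 1, so H_1 = 0.
  H_2: rank ker ∂_2 − rank ∂_3 = (8 − 7) − 0 = 1, and there is no ∂_3, so H_2 = Z.

H_0 = Z,  H_1 = 0,  H_2 = Z.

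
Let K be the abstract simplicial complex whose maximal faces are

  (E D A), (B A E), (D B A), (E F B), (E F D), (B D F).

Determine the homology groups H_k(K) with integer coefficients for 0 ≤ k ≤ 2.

H_0 = Z,  H_1 = 0,  H_2 = Z.

Take the total order A < B < D < E < F on the vertex set. Then K (dimension 2) consists of the simplices:

  0-simplices (5): A, B, D, E, F
  1-simplices (9): AB, AD, AE, BD, BE, BF, DE, DF, EF
  2-simplices (6): ABD, ABE, ADE, BDF, BEF, DEF

so the chain groups are C_0 ≅ Z^5, C_1 ≅ Z^9, C_2 ≅ Z^6.

Boundary ∂_1: C_1 → C_0 sends each edge [p,q] (with p < q) to q − p.
The 5×9 boundary matrix has rank 4 and Smith normal form diag(1,1,1,1).

The boundary map ∂_2: C_2 → C_1 maps a triangle to the signed sum of its edges. For instance
  ∂BEF = EF − BF + BE,
  ∂ABD = BD − AD + AB.
The 9×6 boundary matrix has rank 5 and Smith normal form diag(1,1,1,1,1).

From H_k ≅ ker(∂_k) / im(∂_{k+1}) we obtain:

  H_0: rank C_0 − rank ∂_1 = 5 − 4 = 1, and the invariant factors of ∂_1 are all 1, so H_0 ≅ Z.
  H_1: rank ker ∂_1 − rank ∂_2 = (9 − 4) − 5 = 0, and the invariant factors of ∂_2 are all 1, so H_1 ≅ 0.
  H_2: rank ker ∂_2 − rank ∂_3 = (6 − 5) − 0 = 1, and there is no ∂_3, so H_2 ≅ Z.

(K is a triangulation of the 2-sphere S^2.)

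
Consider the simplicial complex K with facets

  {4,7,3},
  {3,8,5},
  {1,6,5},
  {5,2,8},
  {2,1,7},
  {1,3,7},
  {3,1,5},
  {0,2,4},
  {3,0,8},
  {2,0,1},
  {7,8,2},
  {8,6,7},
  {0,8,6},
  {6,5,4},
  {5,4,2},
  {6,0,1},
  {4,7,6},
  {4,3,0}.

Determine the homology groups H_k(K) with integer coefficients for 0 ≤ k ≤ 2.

Fix the vertex order 0 < 1 < 2 < 3 < 4 < 5 < 6 < 7 < 8 and write every simplex with vertices in increasing order. Then dim K = 2 and the simplices of K are:

  0-simplices (9): [0], [1], [2], [3], [4], [5], [6], [7], [8]
  1-simplices (27): (27 of them)
  2-simplices (18): [0,1,2], [0,1,6], [0,2,4], [0,3,4], [0,3,8], [0,6,8], [1,2,7], [1,3,5], [1,3,7], [1,5,6], [2,4,5], [2,5,8], [2,7,8], [3,4,7], [3,5,8], [4,5,6], [4,6,7], [6,7,8]

so the chain groups are C_0 ≅ Z^9, C_1 ≅ Z^27, C_2 ≅ Z^18.

Boundary ∂_1: C_1 → C_0 maps an edge to its endpoints' difference, ∂[p,q] = q − p. For instance
  ∂[0,2] = [2] − [0].
The 9×27 boundary matrix has rank 8 and Smith normal form diag(1,1,1,1,1,1,1,1).

The boundary map ∂_2: C_2 → C_1 sends each 2-simplex [p,q,r] to [q,r] − [p,r] + [p,q]. For instance
  ∂[0,3,4] = [3,4] − [0,4] + [0,3],
  ∂[4,5,6] = [5,6] − [4,6] + [4,5].
The resulting 27×18 matrix has rank 17, and its Smith normal form has invariant factors (1,1,1,1,1,1,1,1,1,1,1,1,1,1,1,1,1).

Reading off H_k = ker ∂_k / im ∂_{k+1}:

  H_0: rank C_0 − rank ∂_1 = 9 − 8 = 1, and the invariant factors of ∂_1 are all 1, so H_0 = Z.
  H_1: rank ker ∂_1 − rank ∂_2 = (27 − 8) − 17 = 2, and the invariant factors of ∂_2 are all 1, so H_1 = Z^2.
  H_2: rank ker ∂_2 − rank ∂_3 = (18 − 17) − 0 = 1, and there is no ∂_3, so H_2 = Z.

As a check, the Euler characteristic is 9 − 27 + 18 = 0, which agrees with 1 − 2 + 1 = 0.

H_0 ≅ Z,  H_1 ≅ Z^2,  H_2 ≅ Z.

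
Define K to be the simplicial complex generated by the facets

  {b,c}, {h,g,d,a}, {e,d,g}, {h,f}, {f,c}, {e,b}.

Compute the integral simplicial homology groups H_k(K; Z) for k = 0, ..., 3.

Fix the vertex order a < b < c < d < e < f < g < h and write every simplex with vertices in increasing order. Then dim K = 3 and the simplices of K are:

  0-simplices (8): a, b, c, d, e, f, g, h
  1-simplices (12): ad, ag, ah, bc, be, cf, de, dg, dh, eg, fh, gh
  2-simplices (5): adg, adh, agh, deg, dgh
  3-simplices (1): adgh

giving chain groups C_0 ≅ Z^8, C_1 ≅ Z^12, C_2 ≅ Z^5, C_3 ≅ Z^1.

Boundary ∂_1: C_1 → C_0 maps an edge to its endpoints' difference, ∂[p,q] = q − p.
The 8×12 boundary matrix has rank 7 and Smith normal form diag(1,1,1,1,1,1,1).

Boundary ∂_2: C_2 → C_1 maps a triangle to the signed sum of its edges. For instance
  ∂dgh = gh − dh + dg,
  ∂agh = gh − ah + ag.
The 12×5 boundary matrix has rank 4 and Smith normal form diag(1,1,1,1).

The boundary map ∂_3: C_3 → C_2 sends each 3-simplex σ to the alternating sum Σ_i (−1)^i (σ with its i-th vertex removed). For instance
  ∂adgh = dgh − agh + adh − adg.
As a 5×1 matrix over Z this has rank 1, with invariant factors (1).

Now H_k = ker ∂_k / im ∂_{k+1}, so:

  H_0: rank C_0 − rank ∂_1 = 8 − 7 = 1, and the invariant factors of ∂_1 are all 1, so H_0 ≅ Z.
  H_1: rank ker ∂_1 − rank ∂_2 = (12 − 7) − 4 = 1, and the invariant factors of ∂_2 are all 1, so H_1 ≅ Z.
  H_2: rank ker ∂_2 − rank ∂_3 = (5 − 4) − 1 = 0, and the invariant factors of ∂_3 are all 1, so H_2 ≅ 0.
  H_3: rank ker ∂_3 − rank ∂_4 = (1 − 1) − 0 = 0, and there is no ∂_4, so H_3 ≅ 0.

H_0 ≅ Z,  H_1 ≅ Z,  H_2 = 0,  H_3 = 0.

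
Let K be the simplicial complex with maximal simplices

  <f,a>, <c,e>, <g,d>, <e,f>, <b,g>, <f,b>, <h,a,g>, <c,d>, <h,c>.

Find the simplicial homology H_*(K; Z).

H_0 = Z,  H_1 = Z^3,  H_2 = 0.

K has 8 vertices, 11 edges, 1 triangle.
rank ∂_0 = 0, rank ∂_1 = 7 ⇒ b_0 = 8 − 0 − 7 = 1; all invariant factors of ∂_1 are 1 so no torsion. So H_0 ≅ Z.
rank ∂_1 = 7, rank ∂_2 = 1 ⇒ b_1 = 11 − 7 − 1 = 3; all invariant factors of ∂_2 are 1 so no torsion. So H_1 ≅ Z^3.
rank ∂_2 = 1, rank ∂_3 = 0 ⇒ b_2 = 1 − 1 − 0 = 0. So H_2 ≅ 0.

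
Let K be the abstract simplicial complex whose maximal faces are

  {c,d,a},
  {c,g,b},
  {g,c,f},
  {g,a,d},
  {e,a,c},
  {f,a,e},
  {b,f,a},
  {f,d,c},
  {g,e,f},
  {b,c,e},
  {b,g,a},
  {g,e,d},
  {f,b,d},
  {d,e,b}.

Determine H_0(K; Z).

H_0 = Z.

Fix the vertex order a < b < c < d < e < f < g and write every simplex with vertices in increasing order. Then dim K = 2 and the simplices of K are:

  0-simplices (7): a, b, c, d, e, f, g
  1-simplices (21): ab, ac, ad, ae, af, ag, bc, bd, be, bf, bg, cd, ce, cf, cg, de, df, dg, ef, eg, fg
  2-simplices (14): abf, abg, acd, ace, adg, aef, bce, bcg, bde, bdf, cdf, cfg, deg, efg

Hence C_0 ≅ Z^7, C_1 ≅ Z^21, C_2 ≅ Z^14.

∂_1: C_1 → C_0 maps an edge to its endpoints' difference, ∂[p,q] = q − p. For instance
  ∂ef = f − e.
As a 7×21 matrix over Z this has rank 6, with invariant factors (1,1,1,1,1,1).

∂_2: C_2 → C_1 acts by ∂[p,q,r] = [q,r] − [p,r] + [p,q]. For instance
  ∂abf = bf − af + ab,
  ∂bce = ce − be + bc.
The 21×14 boundary matrix has rank 13 and Smith normal form diag(1,1,1,1,1,1,1,1,1,1,1,1,1).

Now H_k = ker ∂_k / im ∂_{k+1}, so:

  H_0: rank C_0 − rank ∂_1 = 7 − 6 = 1, and the invariant factors of ∂_1 are all 1, so H_0 = Z.

(K is a triangulation of the torus T^2.)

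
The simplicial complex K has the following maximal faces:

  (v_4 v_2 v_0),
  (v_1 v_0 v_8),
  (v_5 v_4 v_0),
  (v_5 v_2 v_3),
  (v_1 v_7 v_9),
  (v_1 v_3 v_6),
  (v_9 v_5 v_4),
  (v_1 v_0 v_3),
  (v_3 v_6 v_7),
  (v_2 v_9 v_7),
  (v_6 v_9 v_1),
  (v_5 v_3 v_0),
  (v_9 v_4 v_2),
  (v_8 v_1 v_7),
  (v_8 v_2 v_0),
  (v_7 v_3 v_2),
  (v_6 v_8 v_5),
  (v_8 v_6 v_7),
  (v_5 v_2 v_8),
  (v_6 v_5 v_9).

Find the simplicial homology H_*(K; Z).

Fix the vertex order v_0 < v_1 < v_2 < v_3 < v_4 < v_5 < v_6 < v_7 < v_8 < v_9 and write every simplex with vertices in increasing order. Then dim K = 2 and the simplices of K are:

  0-simplices (10): [v_0], [v_1], [v_2], [v_3], [v_4], [v_5], [v_6], [v_7], [v_8], [v_9]
  1-simplices (30): (30 of them)
  2-simplices (20): (20 of them)

so the chain groups are C_0 ≅ Z^10, C_1 ≅ Z^30, C_2 ≅ Z^20.

Boundary ∂_1: C_1 → C_0 maps an edge to its endpoints' difference, ∂[p,q] = q − p. For instance
  ∂[v_0,v_2] = [v_2] − [v_0].
The 10×30 boundary matrix has rank 9 and Smith normal form diag(1,1,1,1,1,1,1,1,1).

∂_2: C_2 → C_1 maps a triangle to the signed sum of its edges. For instance
  ∂[v_0,v_4,v_5] = [v_4,v_5] − [v_0,v_5] + [v_0,v_4],
  ∂[v_0,v_2,v_8] = [v_2,v_8] − [v_0,v_8] + [v_0,v_2].
As a 30×20 matrix over Z this has rank 20, with invariant factors (1,1,1,1,1,1,1,1,1,1,1,1,1,1,1,1,1,1,1,2).

Reading off H_k = ker ∂_k / im ∂_{k+1}:

  H_0: rank C_0 − rank ∂_1 = 10 − 9 = 1, and the invariant factors of ∂_1 are all 1, so H_0 = Z.
  H_1: rank ker ∂_1 − rank ∂_2 = (30 − 9) − 20 = 1, and ∂_2 has invariant factor 2 > 1, so H_1 = Z ⊕ Z/2Z.
  H_2: rank ker ∂_2 − rank ∂_3 = (20 − 20) − 0 = 0, and there is no ∂_3, so H_2 = 0.

(K is a triangulation of the Klein bottle.)

H_0 = Z,  H_1 = Z ⊕ Z/2Z,  H_2 = 0.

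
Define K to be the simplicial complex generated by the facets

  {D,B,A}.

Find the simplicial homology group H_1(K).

H_1 = 0.

K has 3 vertices, 3 edges, 1 triangle.
rank ∂_1 = 2, rank ∂_2 = 1 ⇒ b_1 = 3 − 2 − 1 = 0; all invariant factors of ∂_2 are 1 so no torsion. So H_1 = 0.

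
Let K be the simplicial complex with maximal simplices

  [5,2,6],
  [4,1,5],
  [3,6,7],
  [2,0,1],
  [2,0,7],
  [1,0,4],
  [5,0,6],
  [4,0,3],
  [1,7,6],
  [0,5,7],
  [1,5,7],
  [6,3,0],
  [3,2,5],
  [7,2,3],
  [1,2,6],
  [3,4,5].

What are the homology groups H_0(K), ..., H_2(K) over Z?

Take the total order 0 < 1 < 2 < 3 < 4 < 5 < 6 < 7 on the vertex set. Then K (dimension 2) consists of the simplices:

  0-simplices (8): [0], [1], [2], [3], [4], [5], [6], [7]
  1-simplices (24): (24 of them)
  2-simplices (16): [0,1,2], [0,1,4], [0,2,7], [0,3,4], [0,3,6], [0,5,6], [0,5,7], [1,2,6], [1,4,5], [1,5,7], [1,6,7], [2,3,5], [2,3,7], [2,5,6], [3,4,5], [3,6,7]

giving chain groups C_0 ≅ Z^8, C_1 ≅ Z^24, C_2 ≅ Z^16.

Boundary ∂_1: C_1 → C_0 sends each edge [p,q] (with p < q) to q − p. For instance
  ∂[0,2] = [2] − [0].
The resulting 8×24 matrix has rank 7, and its Smith normal form has invariant factors (1,1,1,1,1,1,1).

∂_2: C_2 → C_1 acts by ∂[p,q,r] = [q,r] − [p,r] + [p,q]. For instance
  ∂[0,5,6] = [5,6] − [0,6] + [0,5],
  ∂[0,1,2] = [1,2] − [0,2] + [0,1].
The resulting 24×16 matrix has rank 15, and its Smith normal form has invariant factors (1,1,1,1,1,1,1,1,1,1,1,1,1,1,1).

Reading off H_k = ker ∂_k / im ∂_{k+1}:

  H_0: rank C_0 − rank ∂_1 = 8 − 7 = 1, and the invariant factors of ∂_1 are all 1, so H_0 ≅ Z.
  H_1: rank ker ∂_1 − rank ∂_2 = (24 − 7) − 15 = 2, and the invariant factors of ∂_2 are all 1, so H_1 ≅ Z^2.
  H_2: rank ker ∂_2 − rank ∂_3 = (16 − 15) − 0 = 1, and there is no ∂_3, so H_2 ≅ Z.

(K is a triangulation of the torus T^2.)

H_0 ≅ Z,  H_1 ≅ Z^2,  H_2 ≅ Z.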